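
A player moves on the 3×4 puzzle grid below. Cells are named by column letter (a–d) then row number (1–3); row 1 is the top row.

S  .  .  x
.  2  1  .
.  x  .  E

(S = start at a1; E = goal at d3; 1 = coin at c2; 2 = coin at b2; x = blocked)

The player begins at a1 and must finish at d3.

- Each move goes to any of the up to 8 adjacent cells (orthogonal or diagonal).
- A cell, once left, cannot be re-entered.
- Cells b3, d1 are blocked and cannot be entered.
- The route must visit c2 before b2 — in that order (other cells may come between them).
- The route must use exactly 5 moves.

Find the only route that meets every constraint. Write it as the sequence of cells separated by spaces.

The waypoints must appear in the order c2, b2, with no cell reused.
Route from a1: right 1 to b1, down-right 1 to c2, left 1 to b2, down-right 1 to c3, right 1 to d3 — 5 moves in all.
Check: order respected (1 at step 2, 2 at step 3); 5 moves as required.

a1 b1 c2 b2 c3 d3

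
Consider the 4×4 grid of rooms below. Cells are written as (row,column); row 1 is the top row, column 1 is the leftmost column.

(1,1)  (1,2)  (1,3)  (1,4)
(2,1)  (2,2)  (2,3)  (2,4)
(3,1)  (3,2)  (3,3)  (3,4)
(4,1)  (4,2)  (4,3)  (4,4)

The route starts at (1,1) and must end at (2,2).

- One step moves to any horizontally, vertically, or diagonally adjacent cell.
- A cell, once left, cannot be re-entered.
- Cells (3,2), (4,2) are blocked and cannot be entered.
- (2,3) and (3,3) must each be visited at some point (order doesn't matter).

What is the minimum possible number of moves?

4

Any route passes through (2,3) and (3,3) in some order between (1,1) and (2,2). Summing Chebyshev distances along each leg and taking the cheapest ordering ((1,1) → (3,3) → (2,3) → (2,2)) gives a lower bound of 2 + 1 + 1 = 4 moves.
A route of 4 moves achieves this: (1,1) → (1,2) → (2,3) → (3,3) → (2,2).
Since 4 matches the lower bound, it is optimal.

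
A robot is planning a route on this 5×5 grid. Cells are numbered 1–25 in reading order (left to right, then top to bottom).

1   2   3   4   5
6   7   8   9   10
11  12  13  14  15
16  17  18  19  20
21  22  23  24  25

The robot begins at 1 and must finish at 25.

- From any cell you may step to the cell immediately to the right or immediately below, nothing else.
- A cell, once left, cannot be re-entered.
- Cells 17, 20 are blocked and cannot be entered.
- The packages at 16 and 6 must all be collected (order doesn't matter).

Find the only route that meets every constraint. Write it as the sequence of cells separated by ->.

Moves only go right or down, so the column and row indices never decrease.
Route from 1: 4× down (reaching 21), 4× right (reaching 25) — 8 moves in all.
Check: all required cells visited.

1 -> 6 -> 11 -> 16 -> 21 -> 22 -> 23 -> 24 -> 25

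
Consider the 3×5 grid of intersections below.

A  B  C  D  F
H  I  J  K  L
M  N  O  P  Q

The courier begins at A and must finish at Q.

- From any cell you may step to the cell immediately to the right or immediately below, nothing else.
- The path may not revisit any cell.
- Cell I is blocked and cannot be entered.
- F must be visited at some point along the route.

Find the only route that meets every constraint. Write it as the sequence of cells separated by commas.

A, B, C, D, F, L, Q

Moves only go right or down, so the column and row indices never decrease.
Route from A: right 4 to F, down 2 to Q — 6 moves in all.
Check: all required cells visited.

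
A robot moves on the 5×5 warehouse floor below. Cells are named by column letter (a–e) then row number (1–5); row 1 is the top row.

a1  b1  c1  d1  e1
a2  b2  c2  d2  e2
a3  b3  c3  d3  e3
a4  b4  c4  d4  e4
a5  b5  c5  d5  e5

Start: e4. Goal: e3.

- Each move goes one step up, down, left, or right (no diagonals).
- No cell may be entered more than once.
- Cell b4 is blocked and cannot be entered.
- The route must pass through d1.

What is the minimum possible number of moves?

Any route passes through d1 somewhere between e4 and e3. Summing Manhattan distances along the two legs (e4 → d1 → e3) gives a lower bound of 4 + 3 = 7 moves.
A route of 7 moves achieves this: e4 → d4 → d3 → d2 → d1 → e1 → e2 → e3.
Since 7 matches the lower bound, it is optimal.

7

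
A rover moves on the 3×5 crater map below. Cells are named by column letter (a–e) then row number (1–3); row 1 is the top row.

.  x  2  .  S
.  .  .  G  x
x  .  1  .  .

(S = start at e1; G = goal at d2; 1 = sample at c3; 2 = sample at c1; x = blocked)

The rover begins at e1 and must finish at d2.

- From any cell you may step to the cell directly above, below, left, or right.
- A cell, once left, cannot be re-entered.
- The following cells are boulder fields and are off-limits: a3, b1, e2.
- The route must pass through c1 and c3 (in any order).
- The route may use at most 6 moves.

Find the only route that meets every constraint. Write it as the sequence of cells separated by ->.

The budget equals the shortest possible length, so every move has to be on a shortest route through the required cells.
Route from e1: 2× left (reaching c1), 2× down (reaching c3), right to d3, up to d2 — 6 moves in all.
Check: all required cells visited; 6 ≤ 6 moves.

e1 -> d1 -> c1 -> c2 -> c3 -> d3 -> d2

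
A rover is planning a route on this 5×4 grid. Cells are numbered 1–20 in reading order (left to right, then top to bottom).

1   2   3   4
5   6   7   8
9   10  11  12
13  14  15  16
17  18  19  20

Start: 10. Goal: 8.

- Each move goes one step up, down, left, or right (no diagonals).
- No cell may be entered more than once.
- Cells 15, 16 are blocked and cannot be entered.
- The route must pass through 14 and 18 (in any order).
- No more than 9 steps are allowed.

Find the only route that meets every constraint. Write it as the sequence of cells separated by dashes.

Any route must reach 14 and 18 and still end at 8 within 9 moves, so the order of the required stops is forced.
Route from 10: down 2 to 18, left 1 to 17, up 3 to 5, right 3 to 8 — 9 moves in all.
Check: all required cells visited; 9 ≤ 9 moves.

10 - 14 - 18 - 17 - 13 - 9 - 5 - 6 - 7 - 8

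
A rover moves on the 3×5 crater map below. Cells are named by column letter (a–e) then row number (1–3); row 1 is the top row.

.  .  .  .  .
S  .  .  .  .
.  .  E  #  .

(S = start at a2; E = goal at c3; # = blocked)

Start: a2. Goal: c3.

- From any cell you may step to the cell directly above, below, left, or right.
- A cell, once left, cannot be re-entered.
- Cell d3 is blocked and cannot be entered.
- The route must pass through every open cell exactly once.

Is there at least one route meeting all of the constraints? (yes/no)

Cell e3 has only one open neighbour but is neither the start nor the goal, so a Hamiltonian route would have to both enter and leave it through the same neighbour — impossible without revisiting.

no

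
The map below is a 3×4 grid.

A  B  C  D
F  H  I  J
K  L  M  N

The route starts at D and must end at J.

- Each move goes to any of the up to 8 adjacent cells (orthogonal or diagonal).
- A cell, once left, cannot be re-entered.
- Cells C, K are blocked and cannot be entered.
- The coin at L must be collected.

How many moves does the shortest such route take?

Any route passes through L somewhere between D and J. Summing Chebyshev distances along the two legs (D → L → J) gives a lower bound of 2 + 2 = 4 moves.
A route of 4 moves achieves this: D → I → L → M → J.
Since 4 matches the lower bound, it is optimal.

4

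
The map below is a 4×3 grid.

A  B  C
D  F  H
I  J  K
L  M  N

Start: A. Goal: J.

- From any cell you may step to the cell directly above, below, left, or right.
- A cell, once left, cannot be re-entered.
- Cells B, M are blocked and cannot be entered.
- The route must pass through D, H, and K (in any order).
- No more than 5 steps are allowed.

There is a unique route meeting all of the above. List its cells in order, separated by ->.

A -> D -> F -> H -> K -> J

Any route must reach D, H, and K and still end at J within 5 moves, so the order of the required stops is forced.
Route from A: down 1 to D, right 2 to H, down 1 to K, left 1 to J — 5 moves in all.
Check: all required cells visited; 5 ≤ 5 moves.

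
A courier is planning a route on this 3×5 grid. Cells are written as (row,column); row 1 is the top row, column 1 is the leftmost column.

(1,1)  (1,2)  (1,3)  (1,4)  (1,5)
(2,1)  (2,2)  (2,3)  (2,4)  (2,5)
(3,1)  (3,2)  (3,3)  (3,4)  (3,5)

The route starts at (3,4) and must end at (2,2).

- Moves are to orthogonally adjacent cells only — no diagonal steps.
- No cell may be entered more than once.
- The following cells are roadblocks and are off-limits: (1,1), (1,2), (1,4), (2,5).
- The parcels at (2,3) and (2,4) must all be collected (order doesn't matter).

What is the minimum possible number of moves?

3

Any route passes through (2,3) and (2,4) in some order between (3,4) and (2,2). Summing Manhattan distances along each leg and taking the cheapest ordering ((3,4) → (2,4) → (2,3) → (2,2)) gives a lower bound of 1 + 1 + 1 = 3 moves.
A route of 3 moves achieves this: (3,4) → (2,4) → (2,3) → (2,2).
Since 3 matches the lower bound, it is optimal.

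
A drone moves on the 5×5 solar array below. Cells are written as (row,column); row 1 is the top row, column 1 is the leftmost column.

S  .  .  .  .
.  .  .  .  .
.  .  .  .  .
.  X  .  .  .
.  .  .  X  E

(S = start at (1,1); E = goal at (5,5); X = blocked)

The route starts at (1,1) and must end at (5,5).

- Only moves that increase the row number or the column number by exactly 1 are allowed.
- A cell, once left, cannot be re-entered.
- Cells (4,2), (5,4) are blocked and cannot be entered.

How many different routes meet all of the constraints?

A right/down-only route from (1,1) to (5,5) makes exactly 4 down-moves and 4 right-moves in some order.
With no other constraints that would be C(8,4) = 70 routes.
Subtract routes through each blocked cell (inclusion–exclusion for overlaps): − through (4,2): 16 − through (5,4): 35 + through (4,2)&(5,4): 12 → 31.
That gives 31 routes.

31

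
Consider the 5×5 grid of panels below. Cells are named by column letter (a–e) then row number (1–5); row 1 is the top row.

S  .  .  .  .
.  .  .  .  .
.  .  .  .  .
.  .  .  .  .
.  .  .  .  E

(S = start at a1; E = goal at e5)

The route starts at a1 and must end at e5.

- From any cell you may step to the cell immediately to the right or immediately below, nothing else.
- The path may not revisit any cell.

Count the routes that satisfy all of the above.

70

A right/down-only route from a1 to e5 makes exactly 4 down-moves and 4 right-moves in some order.
With no other constraints that would be C(8,4) = 70 routes.
That gives 70 routes.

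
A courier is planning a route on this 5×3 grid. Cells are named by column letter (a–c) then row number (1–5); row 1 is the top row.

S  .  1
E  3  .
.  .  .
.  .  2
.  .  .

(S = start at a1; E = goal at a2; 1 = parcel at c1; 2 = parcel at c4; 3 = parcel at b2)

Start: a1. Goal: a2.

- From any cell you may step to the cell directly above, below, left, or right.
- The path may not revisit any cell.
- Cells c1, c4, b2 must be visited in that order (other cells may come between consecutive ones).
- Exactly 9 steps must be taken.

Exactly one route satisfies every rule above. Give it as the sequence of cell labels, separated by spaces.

The waypoints must appear in the order c1, c4, b2, with no cell reused.
Route from a1: right 2 to c1, down 3 to c4, left 1 to b4, up 2 to b2, left 1 to a2 — 9 moves in all.
Check: order respected (1 at step 2, 2 at step 5, 3 at step 8); 9 moves as required.

a1 b1 c1 c2 c3 c4 b4 b3 b2 a2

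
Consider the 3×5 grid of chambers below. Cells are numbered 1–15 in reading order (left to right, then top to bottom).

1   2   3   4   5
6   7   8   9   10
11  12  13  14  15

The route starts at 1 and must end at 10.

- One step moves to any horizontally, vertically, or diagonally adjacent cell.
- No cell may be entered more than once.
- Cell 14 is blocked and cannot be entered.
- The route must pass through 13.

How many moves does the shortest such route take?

4

Any route passes through 13 somewhere between 1 and 10. Summing Chebyshev distances along the two legs (1 → 13 → 10) gives a lower bound of 2 + 2 = 4 moves.
A route of 4 moves achieves this: 1 → 7 → 13 → 9 → 10.
Since 4 matches the lower bound, it is optimal.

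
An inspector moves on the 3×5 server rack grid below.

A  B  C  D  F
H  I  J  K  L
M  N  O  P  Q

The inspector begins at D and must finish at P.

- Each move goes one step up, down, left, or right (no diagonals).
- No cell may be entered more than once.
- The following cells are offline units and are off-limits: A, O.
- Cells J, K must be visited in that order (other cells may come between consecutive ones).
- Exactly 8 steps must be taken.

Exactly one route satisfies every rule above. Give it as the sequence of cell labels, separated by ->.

The waypoints must appear in the order J, K, with no cell reused.
Route from D: 2× left (reaching B), down to I, 3× right (reaching L), down to Q, left to P — 8 moves in all.
Check: order respected (J at step 4, K at step 5); 8 moves as required.

D -> C -> B -> I -> J -> K -> L -> Q -> P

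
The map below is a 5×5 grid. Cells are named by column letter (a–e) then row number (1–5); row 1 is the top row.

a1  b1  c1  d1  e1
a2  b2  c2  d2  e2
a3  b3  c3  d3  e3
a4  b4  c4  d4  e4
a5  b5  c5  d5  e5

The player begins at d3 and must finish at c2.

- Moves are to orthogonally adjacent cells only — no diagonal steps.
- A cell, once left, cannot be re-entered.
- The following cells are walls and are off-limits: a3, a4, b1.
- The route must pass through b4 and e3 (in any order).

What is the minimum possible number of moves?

Any route passes through b4 and e3 in some order between d3 and c2. Summing Manhattan distances along each leg and taking the cheapest ordering (d3 → e3 → b4 → c2) gives a lower bound of 1 + 4 + 3 = 8 moves.
A route of 8 moves achieves this: d3 → e3 → e4 → d4 → c4 → b4 → b3 → b2 → c2.
Since 8 matches the lower bound, it is optimal.

8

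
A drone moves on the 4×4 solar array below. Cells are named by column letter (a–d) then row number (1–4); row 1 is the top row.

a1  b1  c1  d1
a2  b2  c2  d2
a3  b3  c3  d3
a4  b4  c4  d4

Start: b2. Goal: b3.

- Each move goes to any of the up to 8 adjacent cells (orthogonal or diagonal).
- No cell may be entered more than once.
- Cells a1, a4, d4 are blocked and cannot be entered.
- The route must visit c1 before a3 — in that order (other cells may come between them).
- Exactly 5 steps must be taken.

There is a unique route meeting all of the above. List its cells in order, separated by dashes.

b2 - c1 - b1 - a2 - a3 - b3

The waypoints must appear in the order c1, a3, with no cell reused.
Route from b2: up-right 1 to c1, left 1 to b1, down-left 1 to a2, down 1 to a3, right 1 to b3 — 5 moves in all.
Check: order respected (c1 at step 1, a3 at step 4); 5 moves as required.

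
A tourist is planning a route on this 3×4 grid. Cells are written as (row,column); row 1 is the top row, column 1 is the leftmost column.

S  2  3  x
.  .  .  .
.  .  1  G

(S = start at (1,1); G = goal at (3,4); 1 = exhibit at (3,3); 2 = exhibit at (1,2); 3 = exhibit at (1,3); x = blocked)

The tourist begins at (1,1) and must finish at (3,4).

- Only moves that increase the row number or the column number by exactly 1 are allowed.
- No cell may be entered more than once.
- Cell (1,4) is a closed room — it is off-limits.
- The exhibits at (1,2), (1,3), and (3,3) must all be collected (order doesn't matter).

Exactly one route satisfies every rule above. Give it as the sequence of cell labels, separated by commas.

Moves only go right or down, so the column and row indices never decrease.
Route from (1,1): right 2 to (1,3), down 2 to (3,3), right 1 to (3,4) — 5 moves in all.
Check: all required cells visited.

(1,1), (1,2), (1,3), (2,3), (3,3), (3,4)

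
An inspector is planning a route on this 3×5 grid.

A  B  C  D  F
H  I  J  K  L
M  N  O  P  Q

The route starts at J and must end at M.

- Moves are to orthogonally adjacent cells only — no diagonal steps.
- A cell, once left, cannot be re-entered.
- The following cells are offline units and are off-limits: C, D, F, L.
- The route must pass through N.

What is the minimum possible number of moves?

Any route passes through N somewhere between J and M. Summing Manhattan distances along the two legs (J → N → M) gives a lower bound of 2 + 1 = 3 moves.
A route of 3 moves achieves this: J → O → N → M.
Since 3 matches the lower bound, it is optimal.

3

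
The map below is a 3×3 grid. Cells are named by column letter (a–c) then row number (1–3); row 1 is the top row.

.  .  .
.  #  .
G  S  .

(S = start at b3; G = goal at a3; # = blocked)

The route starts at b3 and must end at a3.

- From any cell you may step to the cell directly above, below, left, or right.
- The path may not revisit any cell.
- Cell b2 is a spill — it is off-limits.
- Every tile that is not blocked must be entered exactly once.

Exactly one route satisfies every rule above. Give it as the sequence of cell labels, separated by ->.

Need to visit all 8 open cells exactly once, starting at b3 and ending at a3.
Route from b3: right 1 to c3, up 2 to c1, left 2 to a1, down 2 to a3 — 7 moves in all.
Check: all 8 open cells covered.

b3 -> c3 -> c2 -> c1 -> b1 -> a1 -> a2 -> a3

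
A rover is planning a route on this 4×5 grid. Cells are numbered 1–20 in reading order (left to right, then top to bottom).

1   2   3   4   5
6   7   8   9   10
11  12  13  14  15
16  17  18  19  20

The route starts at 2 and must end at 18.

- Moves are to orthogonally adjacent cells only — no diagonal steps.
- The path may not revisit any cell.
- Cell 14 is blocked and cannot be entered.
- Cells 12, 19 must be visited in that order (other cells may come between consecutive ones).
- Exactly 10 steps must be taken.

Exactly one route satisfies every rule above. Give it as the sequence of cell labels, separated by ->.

2 -> 7 -> 12 -> 13 -> 8 -> 9 -> 10 -> 15 -> 20 -> 19 -> 18

The waypoints must appear in the order 12, 19, with no cell reused.
Route from 2: 2× down (reaching 12), right to 13, up to 8, 2× right (reaching 10), 2× down (reaching 20), 2× left (reaching 18) — 10 moves in all.
Check: order respected (12 at step 2, 19 at step 9); 10 moves as required.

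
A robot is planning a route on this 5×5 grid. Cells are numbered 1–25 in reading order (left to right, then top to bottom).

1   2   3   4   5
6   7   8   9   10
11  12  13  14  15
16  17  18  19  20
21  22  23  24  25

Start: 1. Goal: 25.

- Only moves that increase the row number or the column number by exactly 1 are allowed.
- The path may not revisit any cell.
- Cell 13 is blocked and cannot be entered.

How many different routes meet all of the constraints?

34

A right/down-only route from 1 to 25 makes exactly 4 down-moves and 4 right-moves in some order.
With no other constraints that would be C(8,4) = 70 routes.
Subtract routes through each blocked cell (inclusion–exclusion for overlaps): − through 13: 36 → 34.
That gives 34 routes.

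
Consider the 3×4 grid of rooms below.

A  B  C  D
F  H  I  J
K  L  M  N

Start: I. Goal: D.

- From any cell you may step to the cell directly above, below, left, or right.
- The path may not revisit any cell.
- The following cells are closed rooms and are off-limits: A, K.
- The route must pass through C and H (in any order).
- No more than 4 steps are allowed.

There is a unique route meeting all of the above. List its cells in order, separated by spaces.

The 4-move cap with required stops at C, H leaves no slack for detours.
Route from I: left 1 to H, up 1 to B, right 2 to D — 4 moves in all.
Check: all required cells visited; 4 ≤ 4 moves.

I H B C D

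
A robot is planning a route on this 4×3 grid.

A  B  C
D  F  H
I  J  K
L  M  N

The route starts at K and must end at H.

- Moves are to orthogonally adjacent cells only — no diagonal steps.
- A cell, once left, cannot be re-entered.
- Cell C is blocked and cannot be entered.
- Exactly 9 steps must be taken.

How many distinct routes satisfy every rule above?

Need simple routes of exactly 9 moves from K to H (Manhattan distance 1, so 4 moves are spent on a detour and 4 undoing it).
Enumerating: K N M J I D A B F H | K N M L I D A B F H | K J M L I D A B F H.
That gives 3 routes.

3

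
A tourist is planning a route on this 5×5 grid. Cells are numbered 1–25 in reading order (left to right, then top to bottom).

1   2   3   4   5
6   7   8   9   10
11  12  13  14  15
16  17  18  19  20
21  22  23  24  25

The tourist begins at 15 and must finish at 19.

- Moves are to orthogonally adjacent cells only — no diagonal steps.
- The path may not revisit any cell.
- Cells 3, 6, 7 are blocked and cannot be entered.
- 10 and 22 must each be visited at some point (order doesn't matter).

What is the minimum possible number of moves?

10

Any route passes through 10 and 22 in some order between 15 and 19. Summing Manhattan distances along each leg and taking the cheapest ordering (15 → 10 → 22 → 19) gives a lower bound of 1 + 6 + 3 = 10 moves.
A route of 10 moves achieves this: 15 → 10 → 9 → 14 → 13 → 18 → 17 → 22 → 23 → 24 → 19.
Since 10 matches the lower bound, it is optimal.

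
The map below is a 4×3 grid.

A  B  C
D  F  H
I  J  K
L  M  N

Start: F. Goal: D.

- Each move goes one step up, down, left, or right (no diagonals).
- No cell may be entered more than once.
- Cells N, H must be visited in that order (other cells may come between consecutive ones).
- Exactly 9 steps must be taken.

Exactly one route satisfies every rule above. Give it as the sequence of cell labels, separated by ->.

The waypoints must appear in the order N, H, with no cell reused.
Route from F: down 2 to M, right 1 to N, up 3 to C, left 2 to A, down 1 to D — 9 moves in all.
Check: order respected (N at step 3, H at step 5); 9 moves as required.

F -> J -> M -> N -> K -> H -> C -> B -> A -> D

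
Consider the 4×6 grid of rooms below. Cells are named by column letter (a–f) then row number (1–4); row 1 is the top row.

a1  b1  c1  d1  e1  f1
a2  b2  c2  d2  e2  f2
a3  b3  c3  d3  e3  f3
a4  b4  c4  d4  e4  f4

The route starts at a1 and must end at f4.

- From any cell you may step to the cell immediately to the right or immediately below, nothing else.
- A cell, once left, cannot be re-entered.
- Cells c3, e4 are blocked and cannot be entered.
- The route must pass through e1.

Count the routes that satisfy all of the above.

3

A right/down-only route from a1 to f4 makes exactly 3 down-moves and 5 right-moves in some order.
With no other constraints that would be C(8,3) = 56 routes.
Split at e1 and multiply the segment counts (each segment already excludes blocked cells): a1→e1: 1; e1→f4: 3; product = 3.
That gives 3 routes.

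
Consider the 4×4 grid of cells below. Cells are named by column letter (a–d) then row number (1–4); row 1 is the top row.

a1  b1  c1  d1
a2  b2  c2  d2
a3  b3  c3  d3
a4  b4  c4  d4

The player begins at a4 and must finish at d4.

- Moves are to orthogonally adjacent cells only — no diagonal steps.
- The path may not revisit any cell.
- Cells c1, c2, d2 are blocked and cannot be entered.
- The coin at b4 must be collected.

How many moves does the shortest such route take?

3

Any route passes through b4 somewhere between a4 and d4. Summing Manhattan distances along the two legs (a4 → b4 → d4) gives a lower bound of 1 + 2 = 3 moves.
A route of 3 moves achieves this: a4 → b4 → c4 → d4.
Since 3 matches the lower bound, it is optimal.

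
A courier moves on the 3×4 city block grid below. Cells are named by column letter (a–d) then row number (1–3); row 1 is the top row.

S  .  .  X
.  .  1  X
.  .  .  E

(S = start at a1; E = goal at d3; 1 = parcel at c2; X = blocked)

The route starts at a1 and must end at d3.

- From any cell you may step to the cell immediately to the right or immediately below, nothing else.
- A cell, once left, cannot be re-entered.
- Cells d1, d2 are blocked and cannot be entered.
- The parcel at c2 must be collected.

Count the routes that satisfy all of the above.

3

A right/down-only route from a1 to d3 makes exactly 2 down-moves and 3 right-moves in some order.
With no other constraints that would be C(5,2) = 10 routes.
Split at c2 and multiply the segment counts (each segment already excludes blocked cells): a1→c2: 3; c2→d3: 1; product = 3.
That gives 3 routes.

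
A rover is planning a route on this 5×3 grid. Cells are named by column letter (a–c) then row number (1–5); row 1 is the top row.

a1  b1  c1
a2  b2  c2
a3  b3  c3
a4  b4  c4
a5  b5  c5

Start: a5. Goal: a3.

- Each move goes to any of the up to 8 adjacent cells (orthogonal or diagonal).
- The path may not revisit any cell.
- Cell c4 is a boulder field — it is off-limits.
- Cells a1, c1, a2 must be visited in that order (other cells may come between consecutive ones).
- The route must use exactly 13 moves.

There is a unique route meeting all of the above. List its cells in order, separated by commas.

The waypoints must appear in the order a1, c1, a2, with no cell reused.
Route from a5: up to a4, down-right to b5, right to c5, up-left to b4, up-right to c3, 2× up-left (reaching a1), 2× right (reaching c1), down to c2, down-left to b3, up-left to a2, down to a3 — 13 moves in all.
Check: order respected (a1 at step 7, c1 at step 9, a2 at step 12); 13 moves as required.

a5, a4, b5, c5, b4, c3, b2, a1, b1, c1, c2, b3, a2, a3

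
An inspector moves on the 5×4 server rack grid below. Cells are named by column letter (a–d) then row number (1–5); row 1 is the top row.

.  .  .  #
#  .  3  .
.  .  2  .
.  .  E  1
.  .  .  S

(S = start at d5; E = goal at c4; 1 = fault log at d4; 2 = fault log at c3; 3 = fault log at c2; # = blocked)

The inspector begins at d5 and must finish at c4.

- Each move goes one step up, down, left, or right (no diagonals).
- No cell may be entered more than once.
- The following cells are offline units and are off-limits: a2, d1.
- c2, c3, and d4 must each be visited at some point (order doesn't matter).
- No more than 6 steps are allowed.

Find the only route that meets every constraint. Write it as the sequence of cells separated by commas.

d5, d4, d3, d2, c2, c3, c4

The budget equals the shortest possible length, so every move has to be on a shortest route through the required cells.
Route from d5: up 3 to d2, left 1 to c2, down 2 to c4 — 6 moves in all.
Check: all required cells visited; 6 ≤ 6 moves.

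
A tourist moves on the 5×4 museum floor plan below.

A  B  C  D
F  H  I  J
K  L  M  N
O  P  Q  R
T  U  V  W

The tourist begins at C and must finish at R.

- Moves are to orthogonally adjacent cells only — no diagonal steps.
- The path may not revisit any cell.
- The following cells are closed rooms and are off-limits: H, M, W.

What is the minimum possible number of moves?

The Manhattan distance from C to R is |1−4| + |3−4| = 4, so at least 4 moves are needed.
A route of 4 moves achieves this: C → I → J → N → R.
Since 4 matches the lower bound, it is optimal.

4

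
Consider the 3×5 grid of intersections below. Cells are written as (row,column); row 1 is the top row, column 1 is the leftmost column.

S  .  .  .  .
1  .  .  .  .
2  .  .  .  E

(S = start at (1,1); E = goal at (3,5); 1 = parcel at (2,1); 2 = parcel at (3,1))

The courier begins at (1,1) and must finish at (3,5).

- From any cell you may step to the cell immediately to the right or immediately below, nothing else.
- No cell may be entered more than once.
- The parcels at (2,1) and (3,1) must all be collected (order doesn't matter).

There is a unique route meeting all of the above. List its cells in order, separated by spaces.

Moves only go right or down, so the column and row indices never decrease.
Route from (1,1): 2× down (reaching (3,1)), 4× right (reaching (3,5)) — 6 moves in all.
Check: all required cells visited.

(1,1) (2,1) (3,1) (3,2) (3,3) (3,4) (3,5)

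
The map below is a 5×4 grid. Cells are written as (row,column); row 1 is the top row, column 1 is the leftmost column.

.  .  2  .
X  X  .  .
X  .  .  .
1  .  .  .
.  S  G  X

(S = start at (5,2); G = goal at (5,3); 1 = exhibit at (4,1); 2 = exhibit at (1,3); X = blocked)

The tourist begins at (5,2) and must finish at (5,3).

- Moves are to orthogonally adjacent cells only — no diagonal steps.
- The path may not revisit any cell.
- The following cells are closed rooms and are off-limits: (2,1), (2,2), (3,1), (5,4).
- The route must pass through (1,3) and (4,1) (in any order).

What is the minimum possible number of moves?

13

Any route passes through (1,3) and (4,1) in some order between (5,2) and (5,3). Summing Manhattan distances along each leg and taking the cheapest ordering ((5,2) → (4,1) → (1,3) → (5,3)) gives a lower bound of 2 + 5 + 4 = 11 moves.
The shortest route satisfying every rule uses 13 moves: (5,2) → (5,1) → (4,1) → (4,2) → (3,2) → (3,3) → (2,3) → (1,3) → (1,4) → (2,4) → (3,4) → (4,4) → (4,3) → (5,3).
The no-revisit rule (legs can't share cells) pushes the minimum above the 11-move bound; an exhaustive check rules out every length from 11 to 12, leaving 13 as the minimum.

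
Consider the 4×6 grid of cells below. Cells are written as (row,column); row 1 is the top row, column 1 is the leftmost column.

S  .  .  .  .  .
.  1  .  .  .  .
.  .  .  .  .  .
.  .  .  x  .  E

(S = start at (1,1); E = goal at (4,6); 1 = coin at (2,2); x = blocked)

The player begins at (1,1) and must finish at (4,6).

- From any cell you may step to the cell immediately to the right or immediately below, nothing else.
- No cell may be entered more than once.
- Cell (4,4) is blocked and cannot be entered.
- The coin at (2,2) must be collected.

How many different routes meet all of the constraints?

A right/down-only route from (1,1) to (4,6) makes exactly 3 down-moves and 5 right-moves in some order.
With no other constraints that would be C(8,3) = 56 routes.
Split at (2,2) and multiply the segment counts (each segment already excludes blocked cells): (1,1)→(2,2): 2; (2,2)→(4,6): 9; product = 18.
That gives 18 routes.

18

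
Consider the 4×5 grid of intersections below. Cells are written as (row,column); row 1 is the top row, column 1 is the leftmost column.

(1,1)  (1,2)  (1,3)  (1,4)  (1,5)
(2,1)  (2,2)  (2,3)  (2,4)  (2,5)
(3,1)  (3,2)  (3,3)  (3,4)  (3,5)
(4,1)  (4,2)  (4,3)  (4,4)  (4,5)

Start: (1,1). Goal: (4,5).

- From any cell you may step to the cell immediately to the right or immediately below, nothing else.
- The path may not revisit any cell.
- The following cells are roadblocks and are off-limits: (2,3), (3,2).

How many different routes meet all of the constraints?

A right/down-only route from (1,1) to (4,5) makes exactly 3 down-moves and 4 right-moves in some order.
With no other constraints that would be C(7,3) = 35 routes.
Subtract routes through each blocked cell (inclusion–exclusion for overlaps): − through (2,3): 18 − through (3,2): 12 → 5.
That gives 5 routes.

5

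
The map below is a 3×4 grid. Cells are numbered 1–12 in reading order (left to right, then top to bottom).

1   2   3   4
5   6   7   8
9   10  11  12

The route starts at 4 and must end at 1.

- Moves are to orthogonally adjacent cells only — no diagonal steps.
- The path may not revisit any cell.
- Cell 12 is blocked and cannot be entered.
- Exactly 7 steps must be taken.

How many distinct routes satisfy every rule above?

10

Need simple routes of exactly 7 moves from 4 to 1 (Manhattan distance 3, so 2 moves are spent on a detour and 2 undoing it).
Branch systematically from the start, pruning whenever the remaining move budget drops below the Manhattan distance to 1 or differs from it in parity. Grouping the completions by first move — via 8: 5; via 3: 5 — and summing: 5 + 5 = 10.
That gives 10 routes.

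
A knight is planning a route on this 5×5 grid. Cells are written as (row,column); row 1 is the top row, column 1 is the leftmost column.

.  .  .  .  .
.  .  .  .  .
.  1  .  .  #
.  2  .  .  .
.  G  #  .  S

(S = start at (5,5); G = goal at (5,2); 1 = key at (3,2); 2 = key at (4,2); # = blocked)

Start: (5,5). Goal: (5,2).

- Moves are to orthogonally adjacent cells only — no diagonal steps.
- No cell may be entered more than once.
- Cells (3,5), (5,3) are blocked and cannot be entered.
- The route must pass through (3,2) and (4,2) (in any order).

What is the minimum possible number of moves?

Any route passes through (3,2) and (4,2) in some order between (5,5) and (5,2). Summing Manhattan distances along each leg and taking the cheapest ordering ((5,5) → (3,2) → (4,2) → (5,2)) gives a lower bound of 5 + 1 + 1 = 7 moves.
A route of 7 moves achieves this: (5,5) → (4,5) → (4,4) → (3,4) → (3,3) → (3,2) → (4,2) → (5,2).
Since 7 matches the lower bound, it is optimal.

7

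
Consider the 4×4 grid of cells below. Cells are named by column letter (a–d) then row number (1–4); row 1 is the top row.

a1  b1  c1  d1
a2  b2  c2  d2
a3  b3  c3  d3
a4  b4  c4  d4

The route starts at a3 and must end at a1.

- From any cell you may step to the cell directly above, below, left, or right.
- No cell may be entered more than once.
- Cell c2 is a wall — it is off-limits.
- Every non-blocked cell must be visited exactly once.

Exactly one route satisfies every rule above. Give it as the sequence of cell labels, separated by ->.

Need to visit all 15 open cells exactly once, starting at a3 and ending at a1.
Cell d1 has only two open neighbours (d2 and c1), so the path must pass straight through it: one of those is the cell it's entered from and the other is where it exits.
Route from a3: down 1 to a4, right 1 to b4, up 1 to b3, right 1 to c3, down 1 to c4, right 1 to d4, up 3 to d1, left 2 to b1, down 1 to b2, left 1 to a2, up 1 to a1 — 14 moves in all.
Check: all 15 open cells covered.

a3 -> a4 -> b4 -> b3 -> c3 -> c4 -> d4 -> d3 -> d2 -> d1 -> c1 -> b1 -> b2 -> a2 -> a1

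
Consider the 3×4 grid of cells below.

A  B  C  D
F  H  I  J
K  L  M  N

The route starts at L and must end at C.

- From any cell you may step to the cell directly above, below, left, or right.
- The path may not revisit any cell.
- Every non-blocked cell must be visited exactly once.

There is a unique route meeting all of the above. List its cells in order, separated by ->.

L -> K -> F -> A -> B -> H -> I -> M -> N -> J -> D -> C

Need to visit all 12 open cells exactly once, starting at L and ending at C.
Cell N has only two open neighbours (J and M), so the path must pass straight through it: one of those is the cell it's entered from and the other is where it exits.
Route from L: left 1 to K, up 2 to A, right 1 to B, down 1 to H, right 1 to I, down 1 to M, right 1 to N, up 2 to D, left 1 to C — 11 moves in all.
Check: all 12 open cells covered.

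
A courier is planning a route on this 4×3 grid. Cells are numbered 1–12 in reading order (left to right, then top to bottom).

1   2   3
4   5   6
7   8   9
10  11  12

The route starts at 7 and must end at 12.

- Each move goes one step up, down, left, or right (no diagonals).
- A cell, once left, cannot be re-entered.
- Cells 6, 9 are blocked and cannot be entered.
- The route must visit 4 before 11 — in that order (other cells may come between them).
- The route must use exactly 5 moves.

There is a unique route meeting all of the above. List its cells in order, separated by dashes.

7 - 4 - 5 - 8 - 11 - 12

The waypoints must appear in the order 4, 11, with no cell reused.
Route from 7: up 1 to 4, right 1 to 5, down 2 to 11, right 1 to 12 — 5 moves in all.
Check: order respected (4 at step 1, 11 at step 4); 5 moves as required.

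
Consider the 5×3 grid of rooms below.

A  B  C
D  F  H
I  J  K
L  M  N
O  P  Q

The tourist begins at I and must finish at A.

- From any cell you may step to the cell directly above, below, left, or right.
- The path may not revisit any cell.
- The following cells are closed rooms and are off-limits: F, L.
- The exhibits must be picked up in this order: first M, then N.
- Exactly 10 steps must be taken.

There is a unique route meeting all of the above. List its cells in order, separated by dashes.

The waypoints must appear in the order M, N, with no cell reused.
Route from I: right to J, 2× down (reaching P), right to Q, 4× up (reaching C), 2× left (reaching A) — 10 moves in all.
Check: order respected (M at step 2, N at step 5); 10 moves as required.

I - J - M - P - Q - N - K - H - C - B - A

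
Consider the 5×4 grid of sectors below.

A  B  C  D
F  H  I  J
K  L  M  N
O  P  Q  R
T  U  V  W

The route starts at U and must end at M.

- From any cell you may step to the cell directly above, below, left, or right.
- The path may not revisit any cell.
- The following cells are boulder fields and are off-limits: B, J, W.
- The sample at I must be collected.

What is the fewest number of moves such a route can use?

Any route passes through I somewhere between U and M. Summing Manhattan distances along the two legs (U → I → M) gives a lower bound of 4 + 1 = 5 moves.
A route of 5 moves achieves this: U → P → L → H → I → M.
Since 5 matches the lower bound, it is optimal.

5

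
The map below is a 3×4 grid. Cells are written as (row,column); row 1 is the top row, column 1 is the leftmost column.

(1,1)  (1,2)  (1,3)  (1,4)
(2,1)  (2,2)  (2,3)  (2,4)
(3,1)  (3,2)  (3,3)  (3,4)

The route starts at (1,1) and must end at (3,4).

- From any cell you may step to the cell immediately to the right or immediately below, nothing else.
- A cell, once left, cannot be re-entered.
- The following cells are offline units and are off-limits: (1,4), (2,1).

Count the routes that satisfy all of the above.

5

A right/down-only route from (1,1) to (3,4) makes exactly 2 down-moves and 3 right-moves in some order.
With no other constraints that would be C(5,2) = 10 routes.
Subtract routes through each blocked cell (inclusion–exclusion for overlaps): − through (1,4): 1 − through (2,1): 4 → 5.
That gives 5 routes.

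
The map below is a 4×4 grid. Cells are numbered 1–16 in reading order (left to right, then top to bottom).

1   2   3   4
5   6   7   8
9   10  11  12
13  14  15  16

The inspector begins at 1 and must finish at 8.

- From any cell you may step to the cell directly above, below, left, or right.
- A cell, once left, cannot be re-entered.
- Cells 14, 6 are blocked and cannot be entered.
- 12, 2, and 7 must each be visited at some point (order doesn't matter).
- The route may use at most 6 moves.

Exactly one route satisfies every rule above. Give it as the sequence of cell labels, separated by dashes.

Any route must reach 12, 2, and 7 and still end at 8 within 6 moves, so the order of the required stops is forced.
Route from 1: 2× right (reaching 3), 2× down (reaching 11), right to 12, up to 8 — 6 moves in all.
Check: all required cells visited; 6 ≤ 6 moves.

1 - 2 - 3 - 7 - 11 - 12 - 8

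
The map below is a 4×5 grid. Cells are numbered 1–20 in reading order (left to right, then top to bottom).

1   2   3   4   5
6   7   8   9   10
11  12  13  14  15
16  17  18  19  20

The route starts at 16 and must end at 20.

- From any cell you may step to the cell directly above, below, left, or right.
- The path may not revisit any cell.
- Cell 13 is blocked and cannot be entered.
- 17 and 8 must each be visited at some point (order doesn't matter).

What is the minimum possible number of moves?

Any route passes through 17 and 8 in some order between 16 and 20. Summing Manhattan distances along each leg and taking the cheapest ordering (16 → 17 → 8 → 20) gives a lower bound of 1 + 3 + 4 = 8 moves.
A route of 8 moves achieves this: 16 → 17 → 12 → 7 → 8 → 9 → 14 → 19 → 20.
Since 8 matches the lower bound, it is optimal.

8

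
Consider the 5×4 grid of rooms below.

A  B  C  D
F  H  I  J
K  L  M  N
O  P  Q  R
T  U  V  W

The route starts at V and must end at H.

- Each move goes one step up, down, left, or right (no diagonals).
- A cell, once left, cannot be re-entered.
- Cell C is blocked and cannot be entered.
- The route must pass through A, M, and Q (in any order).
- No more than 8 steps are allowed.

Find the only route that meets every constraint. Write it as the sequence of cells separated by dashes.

V - Q - M - L - K - F - A - B - H

Any route must reach A, M, and Q and still end at H within 8 moves, so the order of the required stops is forced.
Route from V: 2× up (reaching M), 2× left (reaching K), 2× up (reaching A), right to B, down to H — 8 moves in all.
Check: all required cells visited; 8 ≤ 8 moves.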